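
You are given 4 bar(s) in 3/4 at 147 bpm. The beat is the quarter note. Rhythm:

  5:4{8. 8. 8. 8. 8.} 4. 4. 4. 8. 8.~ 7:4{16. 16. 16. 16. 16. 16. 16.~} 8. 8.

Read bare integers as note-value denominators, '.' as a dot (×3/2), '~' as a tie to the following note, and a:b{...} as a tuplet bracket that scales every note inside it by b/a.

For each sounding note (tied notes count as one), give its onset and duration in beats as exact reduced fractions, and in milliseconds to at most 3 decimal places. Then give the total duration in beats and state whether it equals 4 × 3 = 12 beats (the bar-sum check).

1) 0.0ms=0b +244.898ms=3/5b
2) 244.898ms=3/5b +244.898ms=3/5b
3) 489.796ms=6/5b +244.898ms=3/5b
4) 734.694ms=9/5b +244.898ms=3/5b
5) 979.592ms=12/5b +244.898ms=3/5b
6) 1224.49ms=3b +612.245ms=3/2b
7) 1836.735ms=9/2b +612.245ms=3/2b
8) 2448.98ms=6b +612.245ms=3/2b
9) 3061.224ms=15/2b +306.122ms=3/4b
10) 3367.347ms=33/4b +393.586ms=27/28b
11) 3760.933ms=129/14b +87.464ms=3/14b
12) 3848.397ms=66/7b +87.464ms=3/14b
13) 3935.86ms=135/14b +87.464ms=3/14b
14) 4023.324ms=69/7b +87.464ms=3/14b
15) 4110.787ms=141/14b +87.464ms=3/14b
16) 4198.251ms=72/7b +393.586ms=27/28b
17) 4591.837ms=45/4b +306.122ms=3/4b
Σ=12b of 12 (147bpm 3/4) — PASS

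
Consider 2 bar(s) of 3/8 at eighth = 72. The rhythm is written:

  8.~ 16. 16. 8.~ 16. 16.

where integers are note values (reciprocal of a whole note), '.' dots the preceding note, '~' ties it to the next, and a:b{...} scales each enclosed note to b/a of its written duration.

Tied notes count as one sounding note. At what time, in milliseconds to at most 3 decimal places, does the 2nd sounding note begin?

note 2 onset = 9/4b = 1875.0ms

1. 0.0ms @ 0 + 1875.0ms (9/4)
2. 1875.0ms @ 9/4 + 625.0ms (3/4)
3. 2500.0ms @ 3 + 1875.0ms (9/4)
4. 4375.0ms @ 21/4 + 625.0ms (3/4)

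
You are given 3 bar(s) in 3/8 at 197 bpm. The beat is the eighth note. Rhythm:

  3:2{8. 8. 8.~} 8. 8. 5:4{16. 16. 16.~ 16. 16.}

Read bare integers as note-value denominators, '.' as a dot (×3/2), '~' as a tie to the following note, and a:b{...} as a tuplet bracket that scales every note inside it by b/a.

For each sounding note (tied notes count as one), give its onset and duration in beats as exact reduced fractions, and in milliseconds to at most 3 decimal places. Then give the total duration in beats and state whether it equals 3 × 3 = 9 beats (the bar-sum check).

1) 0.0ms=0b +304.569ms=1b
2) 304.569ms=1b +304.569ms=1b
3) 609.137ms=2b +761.421ms=5/2b
4) 1370.558ms=9/2b +456.853ms=3/2b
5) 1827.411ms=6b +182.741ms=3/5b
6) 2010.152ms=33/5b +182.741ms=3/5b
7) 2192.893ms=36/5b +365.482ms=6/5b
8) 2558.376ms=42/5b +182.741ms=3/5b
Σ=9b of 9 (197bpm 3/8) — PASS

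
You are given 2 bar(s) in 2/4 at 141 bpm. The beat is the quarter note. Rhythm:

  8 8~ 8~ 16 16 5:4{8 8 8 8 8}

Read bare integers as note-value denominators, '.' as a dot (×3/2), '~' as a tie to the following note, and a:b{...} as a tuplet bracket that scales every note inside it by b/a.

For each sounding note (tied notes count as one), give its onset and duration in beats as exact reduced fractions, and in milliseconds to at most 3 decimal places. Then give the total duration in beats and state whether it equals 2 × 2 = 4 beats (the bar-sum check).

1) 0.0ms=0b +212.766ms=1/2b
2) 212.766ms=1/2b +531.915ms=5/4b
3) 744.681ms=7/4b +106.383ms=1/4b
4) 851.064ms=2b +170.213ms=2/5b
5) 1021.277ms=12/5b +170.213ms=2/5b
6) 1191.489ms=14/5b +170.213ms=2/5b
7) 1361.702ms=16/5b +170.213ms=2/5b
8) 1531.915ms=18/5b +170.213ms=2/5b
Σ=4b of 4 (141bpm 2/4) — PASS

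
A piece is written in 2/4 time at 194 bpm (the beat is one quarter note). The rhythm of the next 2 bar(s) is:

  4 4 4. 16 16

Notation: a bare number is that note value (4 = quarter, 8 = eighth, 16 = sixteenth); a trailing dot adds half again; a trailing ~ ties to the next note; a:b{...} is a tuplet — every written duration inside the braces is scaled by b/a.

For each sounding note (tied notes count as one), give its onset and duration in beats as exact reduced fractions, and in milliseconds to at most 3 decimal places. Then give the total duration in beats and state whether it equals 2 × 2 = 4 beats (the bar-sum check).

1) 0.0ms=0b +309.278ms=1b
2) 309.278ms=1b +309.278ms=1b
3) 618.557ms=2b +463.918ms=3/2b
4) 1082.474ms=7/2b +77.32ms=1/4b
5) 1159.794ms=15/4b +77.32ms=1/4b
Σ=4b of 4 (194bpm 2/4) — PASS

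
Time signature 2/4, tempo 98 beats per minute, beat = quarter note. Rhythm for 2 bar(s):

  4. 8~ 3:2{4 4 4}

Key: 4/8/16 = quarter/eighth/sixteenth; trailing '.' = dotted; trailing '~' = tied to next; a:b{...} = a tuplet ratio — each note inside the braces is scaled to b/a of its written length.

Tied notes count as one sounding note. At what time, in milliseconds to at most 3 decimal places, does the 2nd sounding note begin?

1. 0.0ms @ 0 + 918.367ms (3/2)
2. 918.367ms @ 3/2 + 714.286ms (7/6)
3. 1632.653ms @ 8/3 + 408.163ms (2/3)
4. 2040.816ms @ 10/3 + 408.163ms (2/3)

note 2 onset = 3/2b = 918.367ms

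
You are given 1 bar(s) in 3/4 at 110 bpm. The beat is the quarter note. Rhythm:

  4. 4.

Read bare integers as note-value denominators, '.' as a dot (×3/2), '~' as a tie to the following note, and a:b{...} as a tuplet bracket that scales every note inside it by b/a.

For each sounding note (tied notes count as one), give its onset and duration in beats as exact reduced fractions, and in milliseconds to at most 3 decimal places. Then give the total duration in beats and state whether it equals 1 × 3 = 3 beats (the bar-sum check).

1) 0.0ms=0b +818.182ms=3/2b
2) 818.182ms=3/2b +818.182ms=3/2b
Σ=3b of 3 (110bpm 3/4) — PASS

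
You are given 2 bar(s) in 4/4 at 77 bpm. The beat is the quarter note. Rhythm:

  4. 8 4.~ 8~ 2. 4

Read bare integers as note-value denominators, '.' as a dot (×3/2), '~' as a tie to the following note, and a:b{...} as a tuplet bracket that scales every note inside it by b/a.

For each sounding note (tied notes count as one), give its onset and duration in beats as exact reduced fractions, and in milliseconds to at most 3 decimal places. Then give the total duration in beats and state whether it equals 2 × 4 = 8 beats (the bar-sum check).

1) 0.0ms=0b +1168.831ms=3/2b
2) 1168.831ms=3/2b +389.61ms=1/2b
3) 1558.442ms=2b +3896.104ms=5b
4) 5454.545ms=7b +779.221ms=1b
Σ=8b of 8 (77bpm 4/4) — PASS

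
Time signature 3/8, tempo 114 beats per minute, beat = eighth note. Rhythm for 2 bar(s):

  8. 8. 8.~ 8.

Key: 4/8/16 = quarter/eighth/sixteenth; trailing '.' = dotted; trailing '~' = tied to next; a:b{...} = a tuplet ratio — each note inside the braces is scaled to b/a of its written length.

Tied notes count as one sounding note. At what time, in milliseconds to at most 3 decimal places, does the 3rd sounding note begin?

note 3 onset = 3b = 1578.947ms

1. 0.0ms @ 0 + 789.474ms (3/2)
2. 789.474ms @ 3/2 + 789.474ms (3/2)
3. 1578.947ms @ 3 + 1578.947ms (3)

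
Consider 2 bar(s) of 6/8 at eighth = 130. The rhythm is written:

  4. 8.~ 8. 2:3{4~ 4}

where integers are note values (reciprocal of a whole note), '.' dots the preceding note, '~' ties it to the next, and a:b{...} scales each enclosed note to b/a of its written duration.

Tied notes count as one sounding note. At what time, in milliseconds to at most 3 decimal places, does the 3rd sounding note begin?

1. 0.0ms @ 0 + 1384.615ms (3)
2. 1384.615ms @ 3 + 1384.615ms (3)
3. 2769.231ms @ 6 + 2769.231ms (6)

note 3 onset = 6b = 2769.231ms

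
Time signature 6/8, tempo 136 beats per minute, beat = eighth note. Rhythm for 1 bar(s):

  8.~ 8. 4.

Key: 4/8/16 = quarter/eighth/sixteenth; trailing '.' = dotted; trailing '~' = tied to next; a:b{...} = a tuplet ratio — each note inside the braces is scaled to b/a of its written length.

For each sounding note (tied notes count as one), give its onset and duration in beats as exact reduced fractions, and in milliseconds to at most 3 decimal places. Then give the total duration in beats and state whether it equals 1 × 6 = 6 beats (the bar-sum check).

1) 0.0ms=0b +1323.529ms=3b
2) 1323.529ms=3b +1323.529ms=3b
Σ=6b of 6 (136bpm 6/8) — PASS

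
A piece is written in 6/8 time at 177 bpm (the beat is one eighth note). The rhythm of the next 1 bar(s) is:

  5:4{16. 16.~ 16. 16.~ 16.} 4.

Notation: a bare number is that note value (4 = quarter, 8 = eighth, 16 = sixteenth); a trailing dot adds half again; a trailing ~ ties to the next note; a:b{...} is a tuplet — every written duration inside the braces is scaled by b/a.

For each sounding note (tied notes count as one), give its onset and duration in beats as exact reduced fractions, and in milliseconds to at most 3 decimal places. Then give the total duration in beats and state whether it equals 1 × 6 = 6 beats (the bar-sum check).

1) 0.0ms=0b +203.39ms=3/5b
2) 203.39ms=3/5b +406.78ms=6/5b
3) 610.169ms=9/5b +406.78ms=6/5b
4) 1016.949ms=3b +1016.949ms=3b
Σ=6b of 6 (177bpm 6/8) — PASS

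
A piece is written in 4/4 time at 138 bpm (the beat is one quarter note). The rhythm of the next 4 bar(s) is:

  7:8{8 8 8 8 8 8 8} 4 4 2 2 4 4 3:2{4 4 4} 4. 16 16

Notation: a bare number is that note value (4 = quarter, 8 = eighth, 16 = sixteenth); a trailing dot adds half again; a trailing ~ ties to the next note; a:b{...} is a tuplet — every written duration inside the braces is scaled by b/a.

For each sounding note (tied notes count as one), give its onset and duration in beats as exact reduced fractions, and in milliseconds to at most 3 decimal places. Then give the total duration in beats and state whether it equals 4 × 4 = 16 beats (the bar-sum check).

1) 0.0ms=0b +248.447ms=4/7b
2) 248.447ms=4/7b +248.447ms=4/7b
3) 496.894ms=8/7b +248.447ms=4/7b
4) 745.342ms=12/7b +248.447ms=4/7b
5) 993.789ms=16/7b +248.447ms=4/7b
6) 1242.236ms=20/7b +248.447ms=4/7b
7) 1490.683ms=24/7b +248.447ms=4/7b
8) 1739.13ms=4b +434.783ms=1b
9) 2173.913ms=5b +434.783ms=1b
10) 2608.696ms=6b +869.565ms=2b
11) 3478.261ms=8b +869.565ms=2b
12) 4347.826ms=10b +434.783ms=1b
13) 4782.609ms=11b +434.783ms=1b
14) 5217.391ms=12b +289.855ms=2/3b
15) 5507.246ms=38/3b +289.855ms=2/3b
16) 5797.101ms=40/3b +289.855ms=2/3b
17) 6086.957ms=14b +652.174ms=3/2b
18) 6739.13ms=31/2b +108.696ms=1/4b
19) 6847.826ms=63/4b +108.696ms=1/4b
Σ=16b of 16 (138bpm 4/4) — PASS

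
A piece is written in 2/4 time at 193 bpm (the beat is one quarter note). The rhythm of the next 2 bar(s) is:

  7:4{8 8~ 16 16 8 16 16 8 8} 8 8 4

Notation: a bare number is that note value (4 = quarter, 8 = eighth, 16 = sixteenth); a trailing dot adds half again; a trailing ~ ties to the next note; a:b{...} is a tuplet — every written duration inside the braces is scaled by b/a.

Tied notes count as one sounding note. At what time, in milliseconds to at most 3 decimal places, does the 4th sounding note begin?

note 4 onset = 6/7b = 266.469ms

1. 0.0ms @ 0 + 88.823ms (2/7)
2. 88.823ms @ 2/7 + 133.235ms (3/7)
3. 222.058ms @ 5/7 + 44.412ms (1/7)
4. 266.469ms @ 6/7 + 88.823ms (2/7)
5. 355.292ms @ 8/7 + 44.412ms (1/7)
6. 399.704ms @ 9/7 + 44.412ms (1/7)
7. 444.115ms @ 10/7 + 88.823ms (2/7)
8. 532.939ms @ 12/7 + 88.823ms (2/7)
9. 621.762ms @ 2 + 155.44ms (1/2)
10. 777.202ms @ 5/2 + 155.44ms (1/2)
11. 932.642ms @ 3 + 310.881ms (1)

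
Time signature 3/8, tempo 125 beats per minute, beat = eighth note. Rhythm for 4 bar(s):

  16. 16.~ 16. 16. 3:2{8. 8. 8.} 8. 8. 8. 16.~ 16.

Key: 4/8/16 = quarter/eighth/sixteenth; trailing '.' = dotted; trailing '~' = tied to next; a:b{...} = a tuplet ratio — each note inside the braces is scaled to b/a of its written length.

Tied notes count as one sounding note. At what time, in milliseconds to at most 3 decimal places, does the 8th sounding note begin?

note 8 onset = 15/2b = 3600.0ms

1. 0.0ms @ 0 + 360.0ms (3/4)
2. 360.0ms @ 3/4 + 720.0ms (3/2)
3. 1080.0ms @ 9/4 + 360.0ms (3/4)
4. 1440.0ms @ 3 + 480.0ms (1)
5. 1920.0ms @ 4 + 480.0ms (1)
6. 2400.0ms @ 5 + 480.0ms (1)
7. 2880.0ms @ 6 + 720.0ms (3/2)
8. 3600.0ms @ 15/2 + 720.0ms (3/2)
9. 4320.0ms @ 9 + 720.0ms (3/2)
10. 5040.0ms @ 21/2 + 720.0ms (3/2)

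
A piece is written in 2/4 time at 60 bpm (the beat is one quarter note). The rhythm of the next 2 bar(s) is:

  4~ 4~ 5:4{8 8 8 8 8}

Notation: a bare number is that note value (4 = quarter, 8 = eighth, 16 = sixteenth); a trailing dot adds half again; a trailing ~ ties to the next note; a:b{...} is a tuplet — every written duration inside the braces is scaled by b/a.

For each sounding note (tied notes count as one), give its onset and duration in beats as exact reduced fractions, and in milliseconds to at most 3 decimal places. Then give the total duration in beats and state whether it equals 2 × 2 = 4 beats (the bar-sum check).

1) 0.0ms=0b +2400.0ms=12/5b
2) 2400.0ms=12/5b +400.0ms=2/5b
3) 2800.0ms=14/5b +400.0ms=2/5b
4) 3200.0ms=16/5b +400.0ms=2/5b
5) 3600.0ms=18/5b +400.0ms=2/5b
Σ=4b of 4 (60bpm 2/4) — PASS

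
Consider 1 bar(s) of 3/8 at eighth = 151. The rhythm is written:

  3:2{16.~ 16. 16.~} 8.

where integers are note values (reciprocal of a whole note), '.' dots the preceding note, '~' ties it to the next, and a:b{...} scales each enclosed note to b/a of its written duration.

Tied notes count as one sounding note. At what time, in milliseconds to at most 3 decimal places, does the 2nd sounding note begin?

note 2 onset = 1b = 397.351ms

1. 0.0ms @ 0 + 397.351ms (1)
2. 397.351ms @ 1 + 794.702ms (2)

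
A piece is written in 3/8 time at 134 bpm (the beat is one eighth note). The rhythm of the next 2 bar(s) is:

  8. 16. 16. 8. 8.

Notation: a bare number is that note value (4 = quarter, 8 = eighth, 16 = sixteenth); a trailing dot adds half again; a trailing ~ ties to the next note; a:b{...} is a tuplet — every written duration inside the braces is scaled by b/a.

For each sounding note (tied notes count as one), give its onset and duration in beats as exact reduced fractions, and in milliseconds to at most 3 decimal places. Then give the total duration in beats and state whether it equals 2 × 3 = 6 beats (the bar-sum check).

1) 0.0ms=0b +671.642ms=3/2b
2) 671.642ms=3/2b +335.821ms=3/4b
3) 1007.463ms=9/4b +335.821ms=3/4b
4) 1343.284ms=3b +671.642ms=3/2b
5) 2014.925ms=9/2b +671.642ms=3/2b
Σ=6b of 6 (134bpm 3/8) — PASS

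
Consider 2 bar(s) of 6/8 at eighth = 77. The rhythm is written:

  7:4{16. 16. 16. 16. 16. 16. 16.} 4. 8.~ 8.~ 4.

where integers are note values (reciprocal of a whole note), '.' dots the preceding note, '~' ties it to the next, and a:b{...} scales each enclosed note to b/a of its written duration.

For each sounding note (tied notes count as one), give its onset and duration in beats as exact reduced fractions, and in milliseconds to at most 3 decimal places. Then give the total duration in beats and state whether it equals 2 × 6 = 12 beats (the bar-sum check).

1) 0.0ms=0b +333.952ms=3/7b
2) 333.952ms=3/7b +333.952ms=3/7b
3) 667.904ms=6/7b +333.952ms=3/7b
4) 1001.855ms=9/7b +333.952ms=3/7b
5) 1335.807ms=12/7b +333.952ms=3/7b
6) 1669.759ms=15/7b +333.952ms=3/7b
7) 2003.711ms=18/7b +333.952ms=3/7b
8) 2337.662ms=3b +2337.662ms=3b
9) 4675.325ms=6b +4675.325ms=6b
Σ=12b of 12 (77bpm 6/8) — PASS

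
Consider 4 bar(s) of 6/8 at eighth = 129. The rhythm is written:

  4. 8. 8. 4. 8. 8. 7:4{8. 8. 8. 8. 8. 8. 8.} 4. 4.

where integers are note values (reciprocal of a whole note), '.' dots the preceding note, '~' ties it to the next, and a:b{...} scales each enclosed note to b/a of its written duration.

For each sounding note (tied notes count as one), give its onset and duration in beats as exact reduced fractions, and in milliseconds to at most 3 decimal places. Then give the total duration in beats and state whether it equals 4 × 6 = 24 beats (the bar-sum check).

1) 0.0ms=0b +1395.349ms=3b
2) 1395.349ms=3b +697.674ms=3/2b
3) 2093.023ms=9/2b +697.674ms=3/2b
4) 2790.698ms=6b +1395.349ms=3b
5) 4186.047ms=9b +697.674ms=3/2b
6) 4883.721ms=21/2b +697.674ms=3/2b
7) 5581.395ms=12b +398.671ms=6/7b
8) 5980.066ms=90/7b +398.671ms=6/7b
9) 6378.738ms=96/7b +398.671ms=6/7b
10) 6777.409ms=102/7b +398.671ms=6/7b
11) 7176.08ms=108/7b +398.671ms=6/7b
12) 7574.751ms=114/7b +398.671ms=6/7b
13) 7973.422ms=120/7b +398.671ms=6/7b
14) 8372.093ms=18b +1395.349ms=3b
15) 9767.442ms=21b +1395.349ms=3b
Σ=24b of 24 (129bpm 6/8) — PASS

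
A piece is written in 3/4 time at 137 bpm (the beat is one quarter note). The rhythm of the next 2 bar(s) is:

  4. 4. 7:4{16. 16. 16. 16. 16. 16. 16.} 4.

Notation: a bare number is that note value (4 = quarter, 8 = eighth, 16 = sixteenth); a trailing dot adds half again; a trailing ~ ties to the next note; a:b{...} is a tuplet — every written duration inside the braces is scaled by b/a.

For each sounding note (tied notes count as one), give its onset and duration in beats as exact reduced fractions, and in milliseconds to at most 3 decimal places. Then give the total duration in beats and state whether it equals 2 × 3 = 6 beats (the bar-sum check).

1) 0.0ms=0b +656.934ms=3/2b
2) 656.934ms=3/2b +656.934ms=3/2b
3) 1313.869ms=3b +93.848ms=3/14b
4) 1407.716ms=45/14b +93.848ms=3/14b
5) 1501.564ms=24/7b +93.848ms=3/14b
6) 1595.412ms=51/14b +93.848ms=3/14b
7) 1689.26ms=27/7b +93.848ms=3/14b
8) 1783.107ms=57/14b +93.848ms=3/14b
9) 1876.955ms=30/7b +93.848ms=3/14b
10) 1970.803ms=9/2b +656.934ms=3/2b
Σ=6b of 6 (137bpm 3/4) — PASS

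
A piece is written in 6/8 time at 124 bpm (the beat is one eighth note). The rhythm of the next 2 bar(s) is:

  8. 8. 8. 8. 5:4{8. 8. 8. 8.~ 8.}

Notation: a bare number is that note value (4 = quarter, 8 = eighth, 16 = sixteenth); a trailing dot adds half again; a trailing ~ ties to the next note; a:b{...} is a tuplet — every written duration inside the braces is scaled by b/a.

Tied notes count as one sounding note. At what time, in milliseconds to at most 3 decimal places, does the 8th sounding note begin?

note 8 onset = 48/5b = 4645.161ms

1. 0.0ms @ 0 + 725.806ms (3/2)
2. 725.806ms @ 3/2 + 725.806ms (3/2)
3. 1451.613ms @ 3 + 725.806ms (3/2)
4. 2177.419ms @ 9/2 + 725.806ms (3/2)
5. 2903.226ms @ 6 + 580.645ms (6/5)
6. 3483.871ms @ 36/5 + 580.645ms (6/5)
7. 4064.516ms @ 42/5 + 580.645ms (6/5)
8. 4645.161ms @ 48/5 + 1161.29ms (12/5)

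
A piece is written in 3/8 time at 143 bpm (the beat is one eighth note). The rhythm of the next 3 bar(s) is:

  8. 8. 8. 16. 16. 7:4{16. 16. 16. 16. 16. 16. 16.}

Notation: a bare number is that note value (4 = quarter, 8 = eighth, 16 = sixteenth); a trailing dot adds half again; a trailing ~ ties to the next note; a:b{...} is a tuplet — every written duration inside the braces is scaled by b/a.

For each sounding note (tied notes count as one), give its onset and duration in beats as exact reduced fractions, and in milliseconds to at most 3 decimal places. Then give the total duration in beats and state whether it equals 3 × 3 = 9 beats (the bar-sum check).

1) 0.0ms=0b +629.371ms=3/2b
2) 629.371ms=3/2b +629.371ms=3/2b
3) 1258.741ms=3b +629.371ms=3/2b
4) 1888.112ms=9/2b +314.685ms=3/4b
5) 2202.797ms=21/4b +314.685ms=3/4b
6) 2517.483ms=6b +179.82ms=3/7b
7) 2697.303ms=45/7b +179.82ms=3/7b
8) 2877.123ms=48/7b +179.82ms=3/7b
9) 3056.943ms=51/7b +179.82ms=3/7b
10) 3236.763ms=54/7b +179.82ms=3/7b
11) 3416.583ms=57/7b +179.82ms=3/7b
12) 3596.404ms=60/7b +179.82ms=3/7b
Σ=9b of 9 (143bpm 3/8) — PASS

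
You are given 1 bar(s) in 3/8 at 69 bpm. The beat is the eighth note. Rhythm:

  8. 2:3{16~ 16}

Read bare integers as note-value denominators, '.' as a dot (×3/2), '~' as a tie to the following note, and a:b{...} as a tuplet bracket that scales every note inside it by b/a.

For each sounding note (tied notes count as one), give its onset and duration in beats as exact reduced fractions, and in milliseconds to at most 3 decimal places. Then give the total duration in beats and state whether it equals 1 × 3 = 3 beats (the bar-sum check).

1) 0.0ms=0b +1304.348ms=3/2b
2) 1304.348ms=3/2b +1304.348ms=3/2b
Σ=3b of 3 (69bpm 3/8) — PASS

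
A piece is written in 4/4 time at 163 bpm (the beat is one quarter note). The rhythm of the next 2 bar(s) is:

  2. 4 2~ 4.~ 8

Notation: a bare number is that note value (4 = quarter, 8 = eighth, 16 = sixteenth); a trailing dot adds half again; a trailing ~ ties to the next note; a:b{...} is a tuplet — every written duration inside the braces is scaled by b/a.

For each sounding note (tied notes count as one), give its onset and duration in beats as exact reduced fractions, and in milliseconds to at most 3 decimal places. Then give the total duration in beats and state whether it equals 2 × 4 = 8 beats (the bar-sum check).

1) 0.0ms=0b +1104.294ms=3b
2) 1104.294ms=3b +368.098ms=1b
3) 1472.393ms=4b +1472.393ms=4b
Σ=8b of 8 (163bpm 4/4) — PASS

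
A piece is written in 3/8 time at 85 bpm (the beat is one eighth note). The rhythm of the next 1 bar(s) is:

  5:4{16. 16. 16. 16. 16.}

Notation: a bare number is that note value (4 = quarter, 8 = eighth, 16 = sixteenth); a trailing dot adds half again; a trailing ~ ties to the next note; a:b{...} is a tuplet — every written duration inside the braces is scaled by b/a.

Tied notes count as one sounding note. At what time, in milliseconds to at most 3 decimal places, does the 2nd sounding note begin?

note 2 onset = 3/5b = 423.529ms

1. 0.0ms @ 0 + 423.529ms (3/5)
2. 423.529ms @ 3/5 + 423.529ms (3/5)
3. 847.059ms @ 6/5 + 423.529ms (3/5)
4. 1270.588ms @ 9/5 + 423.529ms (3/5)
5. 1694.118ms @ 12/5 + 423.529ms (3/5)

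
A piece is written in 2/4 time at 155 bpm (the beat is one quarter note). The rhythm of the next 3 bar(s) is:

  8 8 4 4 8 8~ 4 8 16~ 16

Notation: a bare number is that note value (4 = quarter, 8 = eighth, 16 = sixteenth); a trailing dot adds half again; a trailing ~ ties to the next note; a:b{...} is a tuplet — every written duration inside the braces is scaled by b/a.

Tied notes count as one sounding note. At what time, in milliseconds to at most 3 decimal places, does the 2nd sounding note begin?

note 2 onset = 1/2b = 193.548ms

1. 0.0ms @ 0 + 193.548ms (1/2)
2. 193.548ms @ 1/2 + 193.548ms (1/2)
3. 387.097ms @ 1 + 387.097ms (1)
4. 774.194ms @ 2 + 387.097ms (1)
5. 1161.29ms @ 3 + 193.548ms (1/2)
6. 1354.839ms @ 7/2 + 580.645ms (3/2)
7. 1935.484ms @ 5 + 193.548ms (1/2)
8. 2129.032ms @ 11/2 + 193.548ms (1/2)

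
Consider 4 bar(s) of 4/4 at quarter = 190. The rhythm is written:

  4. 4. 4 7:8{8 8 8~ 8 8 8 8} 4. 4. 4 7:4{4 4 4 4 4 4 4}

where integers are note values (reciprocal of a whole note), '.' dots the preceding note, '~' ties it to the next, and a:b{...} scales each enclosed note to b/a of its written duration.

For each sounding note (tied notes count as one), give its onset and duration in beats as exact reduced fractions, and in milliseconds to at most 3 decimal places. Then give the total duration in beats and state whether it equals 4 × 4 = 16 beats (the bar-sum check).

1) 0.0ms=0b +473.684ms=3/2b
2) 473.684ms=3/2b +473.684ms=3/2b
3) 947.368ms=3b +315.789ms=1b
4) 1263.158ms=4b +180.451ms=4/7b
5) 1443.609ms=32/7b +180.451ms=4/7b
6) 1624.06ms=36/7b +360.902ms=8/7b
7) 1984.962ms=44/7b +180.451ms=4/7b
8) 2165.414ms=48/7b +180.451ms=4/7b
9) 2345.865ms=52/7b +180.451ms=4/7b
10) 2526.316ms=8b +473.684ms=3/2b
11) 3000.0ms=19/2b +473.684ms=3/2b
12) 3473.684ms=11b +315.789ms=1b
13) 3789.474ms=12b +180.451ms=4/7b
14) 3969.925ms=88/7b +180.451ms=4/7b
15) 4150.376ms=92/7b +180.451ms=4/7b
16) 4330.827ms=96/7b +180.451ms=4/7b
17) 4511.278ms=100/7b +180.451ms=4/7b
18) 4691.729ms=104/7b +180.451ms=4/7b
19) 4872.18ms=108/7b +180.451ms=4/7b
Σ=16b of 16 (190bpm 4/4) — PASS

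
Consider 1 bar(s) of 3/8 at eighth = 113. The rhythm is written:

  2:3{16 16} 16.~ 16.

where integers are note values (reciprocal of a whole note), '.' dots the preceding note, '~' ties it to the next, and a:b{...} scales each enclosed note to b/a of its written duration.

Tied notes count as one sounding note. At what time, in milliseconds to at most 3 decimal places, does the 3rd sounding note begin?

note 3 onset = 3/2b = 796.46ms

1. 0.0ms @ 0 + 398.23ms (3/4)
2. 398.23ms @ 3/4 + 398.23ms (3/4)
3. 796.46ms @ 3/2 + 796.46ms (3/2)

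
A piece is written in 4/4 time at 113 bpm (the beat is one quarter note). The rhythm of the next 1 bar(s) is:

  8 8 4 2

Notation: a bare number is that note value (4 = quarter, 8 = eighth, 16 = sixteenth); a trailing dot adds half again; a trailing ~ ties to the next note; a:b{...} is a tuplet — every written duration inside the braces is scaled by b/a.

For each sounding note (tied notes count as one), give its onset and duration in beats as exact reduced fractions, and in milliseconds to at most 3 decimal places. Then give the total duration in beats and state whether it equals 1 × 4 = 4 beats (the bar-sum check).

1) 0.0ms=0b +265.487ms=1/2b
2) 265.487ms=1/2b +265.487ms=1/2b
3) 530.973ms=1b +530.973ms=1b
4) 1061.947ms=2b +1061.947ms=2b
Σ=4b of 4 (113bpm 4/4) — PASS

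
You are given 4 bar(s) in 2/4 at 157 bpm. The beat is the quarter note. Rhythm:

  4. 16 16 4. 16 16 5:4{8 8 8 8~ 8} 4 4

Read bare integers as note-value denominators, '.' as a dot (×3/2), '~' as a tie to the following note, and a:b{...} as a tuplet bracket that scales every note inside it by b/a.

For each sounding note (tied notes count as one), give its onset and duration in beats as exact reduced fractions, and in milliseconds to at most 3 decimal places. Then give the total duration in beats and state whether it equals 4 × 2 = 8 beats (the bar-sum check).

1) 0.0ms=0b +573.248ms=3/2b
2) 573.248ms=3/2b +95.541ms=1/4b
3) 668.79ms=7/4b +95.541ms=1/4b
4) 764.331ms=2b +573.248ms=3/2b
5) 1337.58ms=7/2b +95.541ms=1/4b
6) 1433.121ms=15/4b +95.541ms=1/4b
7) 1528.662ms=4b +152.866ms=2/5b
8) 1681.529ms=22/5b +152.866ms=2/5b
9) 1834.395ms=24/5b +152.866ms=2/5b
10) 1987.261ms=26/5b +305.732ms=4/5b
11) 2292.994ms=6b +382.166ms=1b
12) 2675.159ms=7b +382.166ms=1b
Σ=8b of 8 (157bpm 2/4) — PASS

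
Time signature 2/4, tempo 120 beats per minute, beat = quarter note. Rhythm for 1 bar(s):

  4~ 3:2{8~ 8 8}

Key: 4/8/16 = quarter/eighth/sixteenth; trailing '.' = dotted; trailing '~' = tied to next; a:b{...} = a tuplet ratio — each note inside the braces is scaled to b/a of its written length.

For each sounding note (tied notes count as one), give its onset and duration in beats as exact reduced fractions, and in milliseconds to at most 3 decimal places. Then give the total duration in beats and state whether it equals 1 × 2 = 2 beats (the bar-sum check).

1) 0.0ms=0b +833.333ms=5/3b
2) 833.333ms=5/3b +166.667ms=1/3b
Σ=2b of 2 (120bpm 2/4) — PASS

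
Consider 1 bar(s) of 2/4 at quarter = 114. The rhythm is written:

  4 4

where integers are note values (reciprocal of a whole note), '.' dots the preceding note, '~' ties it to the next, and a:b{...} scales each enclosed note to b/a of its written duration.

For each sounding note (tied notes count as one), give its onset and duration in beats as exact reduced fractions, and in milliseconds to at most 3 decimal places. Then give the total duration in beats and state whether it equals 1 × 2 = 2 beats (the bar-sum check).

1) 0.0ms=0b +526.316ms=1b
2) 526.316ms=1b +526.316ms=1b
Σ=2b of 2 (114bpm 2/4) — PASS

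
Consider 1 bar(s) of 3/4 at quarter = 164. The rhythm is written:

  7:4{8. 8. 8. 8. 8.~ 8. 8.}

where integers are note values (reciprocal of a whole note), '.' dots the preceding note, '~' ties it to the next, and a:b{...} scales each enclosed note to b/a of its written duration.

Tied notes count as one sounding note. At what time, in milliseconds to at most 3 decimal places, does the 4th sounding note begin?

1. 0.0ms @ 0 + 156.794ms (3/7)
2. 156.794ms @ 3/7 + 156.794ms (3/7)
3. 313.589ms @ 6/7 + 156.794ms (3/7)
4. 470.383ms @ 9/7 + 156.794ms (3/7)
5. 627.178ms @ 12/7 + 313.589ms (6/7)
6. 940.767ms @ 18/7 + 156.794ms (3/7)

note 4 onset = 9/7b = 470.383ms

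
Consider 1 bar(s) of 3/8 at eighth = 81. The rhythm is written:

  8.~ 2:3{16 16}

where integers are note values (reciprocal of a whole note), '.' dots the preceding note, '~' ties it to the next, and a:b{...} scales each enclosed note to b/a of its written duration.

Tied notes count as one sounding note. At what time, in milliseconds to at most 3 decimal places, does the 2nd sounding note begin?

1. 0.0ms @ 0 + 1666.667ms (9/4)
2. 1666.667ms @ 9/4 + 555.556ms (3/4)

note 2 onset = 9/4b = 1666.667ms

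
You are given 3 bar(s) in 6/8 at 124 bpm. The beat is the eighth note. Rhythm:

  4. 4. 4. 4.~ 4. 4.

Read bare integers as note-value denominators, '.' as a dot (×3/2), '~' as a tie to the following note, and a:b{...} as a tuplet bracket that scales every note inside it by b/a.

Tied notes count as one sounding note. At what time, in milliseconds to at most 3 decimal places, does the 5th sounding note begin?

note 5 onset = 15b = 7258.065ms

1. 0.0ms @ 0 + 1451.613ms (3)
2. 1451.613ms @ 3 + 1451.613ms (3)
3. 2903.226ms @ 6 + 1451.613ms (3)
4. 4354.839ms @ 9 + 2903.226ms (6)
5. 7258.065ms @ 15 + 1451.613ms (3)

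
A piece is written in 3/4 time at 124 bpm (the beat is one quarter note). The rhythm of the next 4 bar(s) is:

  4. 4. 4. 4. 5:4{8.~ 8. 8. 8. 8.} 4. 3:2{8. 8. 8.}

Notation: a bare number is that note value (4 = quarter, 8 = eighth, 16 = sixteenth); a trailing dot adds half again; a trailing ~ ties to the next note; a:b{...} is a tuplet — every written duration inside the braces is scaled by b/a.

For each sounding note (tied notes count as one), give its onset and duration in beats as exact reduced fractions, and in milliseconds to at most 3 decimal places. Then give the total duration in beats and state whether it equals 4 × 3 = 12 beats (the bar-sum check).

1) 0.0ms=0b +725.806ms=3/2b
2) 725.806ms=3/2b +725.806ms=3/2b
3) 1451.613ms=3b +725.806ms=3/2b
4) 2177.419ms=9/2b +725.806ms=3/2b
5) 2903.226ms=6b +580.645ms=6/5b
6) 3483.871ms=36/5b +290.323ms=3/5b
7) 3774.194ms=39/5b +290.323ms=3/5b
8) 4064.516ms=42/5b +290.323ms=3/5b
9) 4354.839ms=9b +725.806ms=3/2b
10) 5080.645ms=21/2b +241.935ms=1/2b
11) 5322.581ms=11b +241.935ms=1/2b
12) 5564.516ms=23/2b +241.935ms=1/2b
Σ=12b of 12 (124bpm 3/4) — PASS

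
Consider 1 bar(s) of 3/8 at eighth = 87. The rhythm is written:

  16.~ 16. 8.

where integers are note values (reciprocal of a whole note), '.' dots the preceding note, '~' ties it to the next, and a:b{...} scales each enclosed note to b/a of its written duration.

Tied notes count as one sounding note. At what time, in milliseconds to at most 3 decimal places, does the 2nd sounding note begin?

note 2 onset = 3/2b = 1034.483ms

1. 0.0ms @ 0 + 1034.483ms (3/2)
2. 1034.483ms @ 3/2 + 1034.483ms (3/2)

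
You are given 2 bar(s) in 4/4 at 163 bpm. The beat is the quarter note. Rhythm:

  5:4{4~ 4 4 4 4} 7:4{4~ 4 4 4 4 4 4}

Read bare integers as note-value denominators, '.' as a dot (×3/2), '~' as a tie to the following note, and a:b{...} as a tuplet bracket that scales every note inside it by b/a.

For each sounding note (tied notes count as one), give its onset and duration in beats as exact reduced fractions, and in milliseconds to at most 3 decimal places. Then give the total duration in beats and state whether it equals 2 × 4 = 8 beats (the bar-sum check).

1) 0.0ms=0b +588.957ms=8/5b
2) 588.957ms=8/5b +294.479ms=4/5b
3) 883.436ms=12/5b +294.479ms=4/5b
4) 1177.914ms=16/5b +294.479ms=4/5b
5) 1472.393ms=4b +420.684ms=8/7b
6) 1893.076ms=36/7b +210.342ms=4/7b
7) 2103.418ms=40/7b +210.342ms=4/7b
8) 2313.76ms=44/7b +210.342ms=4/7b
9) 2524.102ms=48/7b +210.342ms=4/7b
10) 2734.443ms=52/7b +210.342ms=4/7b
Σ=8b of 8 (163bpm 4/4) — PASS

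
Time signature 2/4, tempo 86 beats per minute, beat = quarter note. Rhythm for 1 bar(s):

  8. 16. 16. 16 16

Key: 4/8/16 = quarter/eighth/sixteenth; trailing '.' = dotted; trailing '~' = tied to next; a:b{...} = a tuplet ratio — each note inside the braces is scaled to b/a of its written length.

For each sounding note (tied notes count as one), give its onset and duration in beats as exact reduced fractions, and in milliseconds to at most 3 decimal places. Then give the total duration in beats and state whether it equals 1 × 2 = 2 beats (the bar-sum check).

1) 0.0ms=0b +523.256ms=3/4b
2) 523.256ms=3/4b +261.628ms=3/8b
3) 784.884ms=9/8b +261.628ms=3/8b
4) 1046.512ms=3/2b +174.419ms=1/4b
5) 1220.93ms=7/4b +174.419ms=1/4b
Σ=2b of 2 (86bpm 2/4) — PASS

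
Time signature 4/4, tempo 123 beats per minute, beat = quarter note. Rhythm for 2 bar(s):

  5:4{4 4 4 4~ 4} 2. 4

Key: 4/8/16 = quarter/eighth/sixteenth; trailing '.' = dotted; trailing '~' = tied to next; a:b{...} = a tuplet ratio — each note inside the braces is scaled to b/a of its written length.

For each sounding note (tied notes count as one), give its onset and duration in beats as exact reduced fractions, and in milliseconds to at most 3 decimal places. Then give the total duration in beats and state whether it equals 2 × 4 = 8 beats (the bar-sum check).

1) 0.0ms=0b +390.244ms=4/5b
2) 390.244ms=4/5b +390.244ms=4/5b
3) 780.488ms=8/5b +390.244ms=4/5b
4) 1170.732ms=12/5b +780.488ms=8/5b
5) 1951.22ms=4b +1463.415ms=3b
6) 3414.634ms=7b +487.805ms=1b
Σ=8b of 8 (123bpm 4/4) — PASS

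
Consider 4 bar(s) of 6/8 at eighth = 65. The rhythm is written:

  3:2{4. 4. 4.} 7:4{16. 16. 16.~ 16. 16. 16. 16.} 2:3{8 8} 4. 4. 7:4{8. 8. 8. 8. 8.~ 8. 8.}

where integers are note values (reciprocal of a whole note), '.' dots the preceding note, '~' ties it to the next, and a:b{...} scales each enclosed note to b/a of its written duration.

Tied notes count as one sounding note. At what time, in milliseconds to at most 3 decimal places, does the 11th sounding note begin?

note 11 onset = 21/2b = 9692.308ms

1. 0.0ms @ 0 + 1846.154ms (2)
2. 1846.154ms @ 2 + 1846.154ms (2)
3. 3692.308ms @ 4 + 1846.154ms (2)
4. 5538.462ms @ 6 + 395.604ms (3/7)
5. 5934.066ms @ 45/7 + 395.604ms (3/7)
6. 6329.67ms @ 48/7 + 791.209ms (6/7)
7. 7120.879ms @ 54/7 + 395.604ms (3/7)
8. 7516.484ms @ 57/7 + 395.604ms (3/7)
9. 7912.088ms @ 60/7 + 395.604ms (3/7)
10. 8307.692ms @ 9 + 1384.615ms (3/2)
11. 9692.308ms @ 21/2 + 1384.615ms (3/2)
12. 11076.923ms @ 12 + 2769.231ms (3)
13. 13846.154ms @ 15 + 2769.231ms (3)
14. 16615.385ms @ 18 + 791.209ms (6/7)
15. 17406.593ms @ 132/7 + 791.209ms (6/7)
16. 18197.802ms @ 138/7 + 791.209ms (6/7)
17. 18989.011ms @ 144/7 + 791.209ms (6/7)
18. 19780.22ms @ 150/7 + 1582.418ms (12/7)
19. 21362.637ms @ 162/7 + 791.209ms (6/7)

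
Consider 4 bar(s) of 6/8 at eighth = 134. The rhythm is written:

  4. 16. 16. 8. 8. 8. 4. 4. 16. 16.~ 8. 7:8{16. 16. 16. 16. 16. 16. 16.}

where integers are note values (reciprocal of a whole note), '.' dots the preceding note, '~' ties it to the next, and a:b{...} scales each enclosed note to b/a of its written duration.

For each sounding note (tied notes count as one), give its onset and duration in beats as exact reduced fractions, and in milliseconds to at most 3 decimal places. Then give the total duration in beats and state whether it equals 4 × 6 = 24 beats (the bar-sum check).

1) 0.0ms=0b +1343.284ms=3b
2) 1343.284ms=3b +335.821ms=3/4b
3) 1679.104ms=15/4b +335.821ms=3/4b
4) 2014.925ms=9/2b +671.642ms=3/2b
5) 2686.567ms=6b +671.642ms=3/2b
6) 3358.209ms=15/2b +671.642ms=3/2b
7) 4029.851ms=9b +1343.284ms=3b
8) 5373.134ms=12b +1343.284ms=3b
9) 6716.418ms=15b +335.821ms=3/4b
10) 7052.239ms=63/4b +1007.463ms=9/4b
11) 8059.701ms=18b +383.795ms=6/7b
12) 8443.497ms=132/7b +383.795ms=6/7b
13) 8827.292ms=138/7b +383.795ms=6/7b
14) 9211.087ms=144/7b +383.795ms=6/7b
15) 9594.883ms=150/7b +383.795ms=6/7b
16) 9978.678ms=156/7b +383.795ms=6/7b
17) 10362.473ms=162/7b +383.795ms=6/7b
Σ=24b of 24 (134bpm 6/8) — PASS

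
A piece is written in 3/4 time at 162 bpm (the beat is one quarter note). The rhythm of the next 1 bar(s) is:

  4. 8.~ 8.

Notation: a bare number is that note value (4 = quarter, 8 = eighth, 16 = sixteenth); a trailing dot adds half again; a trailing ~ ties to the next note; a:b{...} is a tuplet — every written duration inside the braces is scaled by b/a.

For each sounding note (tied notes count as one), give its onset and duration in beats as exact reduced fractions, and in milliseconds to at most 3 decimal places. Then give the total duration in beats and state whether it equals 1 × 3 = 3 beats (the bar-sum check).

1) 0.0ms=0b +555.556ms=3/2b
2) 555.556ms=3/2b +555.556ms=3/2b
Σ=3b of 3 (162bpm 3/4) — PASS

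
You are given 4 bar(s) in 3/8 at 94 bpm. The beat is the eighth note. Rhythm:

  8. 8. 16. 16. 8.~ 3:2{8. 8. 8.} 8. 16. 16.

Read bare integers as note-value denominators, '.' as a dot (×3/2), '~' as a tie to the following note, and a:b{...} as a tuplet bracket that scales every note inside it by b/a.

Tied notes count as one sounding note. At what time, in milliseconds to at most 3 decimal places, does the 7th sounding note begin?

1. 0.0ms @ 0 + 957.447ms (3/2)
2. 957.447ms @ 3/2 + 957.447ms (3/2)
3. 1914.894ms @ 3 + 478.723ms (3/4)
4. 2393.617ms @ 15/4 + 478.723ms (3/4)
5. 2872.34ms @ 9/2 + 1595.745ms (5/2)
6. 4468.085ms @ 7 + 638.298ms (1)
7. 5106.383ms @ 8 + 638.298ms (1)
8. 5744.681ms @ 9 + 957.447ms (3/2)
9. 6702.128ms @ 21/2 + 478.723ms (3/4)
10. 7180.851ms @ 45/4 + 478.723ms (3/4)

note 7 onset = 8b = 5106.383ms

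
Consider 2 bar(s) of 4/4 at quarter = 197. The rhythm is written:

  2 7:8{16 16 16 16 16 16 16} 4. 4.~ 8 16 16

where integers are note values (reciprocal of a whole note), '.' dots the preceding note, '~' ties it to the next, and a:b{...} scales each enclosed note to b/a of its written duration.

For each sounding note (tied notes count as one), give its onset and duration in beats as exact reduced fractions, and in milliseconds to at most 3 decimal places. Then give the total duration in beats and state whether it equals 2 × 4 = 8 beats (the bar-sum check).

1) 0.0ms=0b +609.137ms=2b
2) 609.137ms=2b +87.02ms=2/7b
3) 696.157ms=16/7b +87.02ms=2/7b
4) 783.176ms=18/7b +87.02ms=2/7b
5) 870.196ms=20/7b +87.02ms=2/7b
6) 957.215ms=22/7b +87.02ms=2/7b
7) 1044.235ms=24/7b +87.02ms=2/7b
8) 1131.255ms=26/7b +87.02ms=2/7b
9) 1218.274ms=4b +456.853ms=3/2b
10) 1675.127ms=11/2b +609.137ms=2b
11) 2284.264ms=15/2b +76.142ms=1/4b
12) 2360.406ms=31/4b +76.142ms=1/4b
Σ=8b of 8 (197bpm 4/4) — PASS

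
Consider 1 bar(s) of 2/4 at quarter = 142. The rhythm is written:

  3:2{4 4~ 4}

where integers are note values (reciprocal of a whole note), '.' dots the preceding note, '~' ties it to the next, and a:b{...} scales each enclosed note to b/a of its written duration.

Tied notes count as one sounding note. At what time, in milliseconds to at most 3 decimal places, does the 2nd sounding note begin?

note 2 onset = 2/3b = 281.69ms

1. 0.0ms @ 0 + 281.69ms (2/3)
2. 281.69ms @ 2/3 + 563.38ms (4/3)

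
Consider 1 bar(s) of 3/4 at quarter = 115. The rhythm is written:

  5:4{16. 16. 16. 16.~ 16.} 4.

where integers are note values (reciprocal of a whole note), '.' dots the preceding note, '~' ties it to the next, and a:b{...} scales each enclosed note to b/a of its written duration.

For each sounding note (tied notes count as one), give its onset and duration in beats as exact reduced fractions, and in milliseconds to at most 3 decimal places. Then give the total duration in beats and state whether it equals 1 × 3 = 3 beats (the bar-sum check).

1) 0.0ms=0b +156.522ms=3/10b
2) 156.522ms=3/10b +156.522ms=3/10b
3) 313.043ms=3/5b +156.522ms=3/10b
4) 469.565ms=9/10b +313.043ms=3/5b
5) 782.609ms=3/2b +782.609ms=3/2b
Σ=3b of 3 (115bpm 3/4) — PASS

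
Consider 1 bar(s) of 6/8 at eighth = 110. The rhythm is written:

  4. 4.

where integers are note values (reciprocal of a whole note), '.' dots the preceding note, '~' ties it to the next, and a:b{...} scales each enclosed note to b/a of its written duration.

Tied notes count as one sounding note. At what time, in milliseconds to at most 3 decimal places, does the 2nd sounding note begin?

note 2 onset = 3b = 1636.364ms

1. 0.0ms @ 0 + 1636.364ms (3)
2. 1636.364ms @ 3 + 1636.364ms (3)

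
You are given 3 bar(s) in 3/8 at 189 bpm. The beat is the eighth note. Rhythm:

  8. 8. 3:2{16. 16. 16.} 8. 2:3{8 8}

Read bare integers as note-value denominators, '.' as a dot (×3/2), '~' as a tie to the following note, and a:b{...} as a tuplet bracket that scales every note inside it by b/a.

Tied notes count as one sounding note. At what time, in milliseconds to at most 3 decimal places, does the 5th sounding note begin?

1. 0.0ms @ 0 + 476.19ms (3/2)
2. 476.19ms @ 3/2 + 476.19ms (3/2)
3. 952.381ms @ 3 + 158.73ms (1/2)
4. 1111.111ms @ 7/2 + 158.73ms (1/2)
5. 1269.841ms @ 4 + 158.73ms (1/2)
6. 1428.571ms @ 9/2 + 476.19ms (3/2)
7. 1904.762ms @ 6 + 476.19ms (3/2)
8. 2380.952ms @ 15/2 + 476.19ms (3/2)

note 5 onset = 4b = 1269.841ms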